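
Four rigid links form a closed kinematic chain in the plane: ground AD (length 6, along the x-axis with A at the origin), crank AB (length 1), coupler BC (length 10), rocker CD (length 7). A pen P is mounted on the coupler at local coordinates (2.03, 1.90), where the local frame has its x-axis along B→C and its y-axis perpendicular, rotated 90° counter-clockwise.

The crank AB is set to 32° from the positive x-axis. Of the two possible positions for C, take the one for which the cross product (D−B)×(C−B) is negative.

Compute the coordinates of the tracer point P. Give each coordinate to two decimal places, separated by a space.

3.62 0.33

A=(0,0), D=(6.00,0)
B = A + 1.00·(cos32°, sin32°) = (0.8480, 0.5299)
|BD| = 5.1791
circle(B,10.00) ∩ circle(D,7.00): a=7.5132, h=6.5994
  candidates: C₊=(8.9970,6.3260) cross=34.179; C₋=(7.6465,-6.8036) cross=-34.179
  mode - wants cross < 0 → take C=(7.6465,-6.8036) (cross=-34.179)
ex = (C−B)/|BC| = (0.6798,-0.7334); ey = (0.7334,0.6798)
P = B + 2.03·ex + 1.90·ey = (3.6215,0.3329)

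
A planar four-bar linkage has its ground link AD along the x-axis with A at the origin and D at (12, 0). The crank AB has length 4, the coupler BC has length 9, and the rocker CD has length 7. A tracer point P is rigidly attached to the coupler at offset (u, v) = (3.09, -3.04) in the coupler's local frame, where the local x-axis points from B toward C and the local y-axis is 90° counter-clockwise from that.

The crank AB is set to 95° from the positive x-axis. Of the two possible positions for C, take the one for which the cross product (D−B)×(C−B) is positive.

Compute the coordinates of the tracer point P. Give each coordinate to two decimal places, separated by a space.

3.35 1.72

A=(0,0), D=(12.00,0)
B = A + 4.00·(cos95°, sin95°) = (-0.3486, 3.9848)
|BD| = 12.9756
circle(B,9.00) ∩ circle(D,7.00): a=7.7209, h=4.6247
  candidates: C₊=(8.4194,6.0149) cross=60.008; C₋=(5.5790,-2.7875) cross=-60.008
  mode + wants cross > 0 → take C=(8.4194,6.0149) (cross=60.008)
ex = (C−B)/|BC| = (0.9742,0.2256); ey = (-0.2256,0.9742)
P = B + 3.09·ex + -3.04·ey = (3.3475,1.7201)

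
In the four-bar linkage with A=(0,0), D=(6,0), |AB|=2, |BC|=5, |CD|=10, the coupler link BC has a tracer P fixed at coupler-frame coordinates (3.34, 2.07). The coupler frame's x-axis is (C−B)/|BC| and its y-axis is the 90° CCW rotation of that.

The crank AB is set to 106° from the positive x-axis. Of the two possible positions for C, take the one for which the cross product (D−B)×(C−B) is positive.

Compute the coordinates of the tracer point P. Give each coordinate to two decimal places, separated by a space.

A=(0,0), D=(6.00,0)
B = A + 2.00·(cos106°, sin106°) = (-0.5513, 1.9225)
|BD| = 6.8275
circle(B,5.00) ∩ circle(D,10.00): a=-2.0787, h=4.5474
  candidates: C₊=(-1.2654,6.8713) cross=31.048; C₋=(-3.8263,-1.8556) cross=-31.048
  mode + wants cross > 0 → take C=(-1.2654,6.8713) (cross=31.048)
ex = (C−B)/|BC| = (-0.1428,0.9897); ey = (-0.9897,-0.1428)
P = B + 3.34·ex + 2.07·ey = (-3.0771,4.9326)

-3.08 4.93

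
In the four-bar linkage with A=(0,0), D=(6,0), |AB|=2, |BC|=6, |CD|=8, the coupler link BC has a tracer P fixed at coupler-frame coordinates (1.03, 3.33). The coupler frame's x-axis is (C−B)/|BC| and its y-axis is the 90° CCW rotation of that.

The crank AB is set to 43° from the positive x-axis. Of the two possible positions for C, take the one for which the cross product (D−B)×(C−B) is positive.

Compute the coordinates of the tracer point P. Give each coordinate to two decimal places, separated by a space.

-1.61 3.02

A=(0,0), D=(6.00,0)
B = A + 2.00·(cos43°, sin43°) = (1.4627, 1.3640)
|BD| = 4.7379
circle(B,6.00) ∩ circle(D,8.00): a=-0.5860, h=5.9713
  candidates: C₊=(2.6206,7.2512) cross=28.291; C₋=(-0.8175,-4.1858) cross=-28.291
  mode + wants cross > 0 → take C=(2.6206,7.2512) (cross=28.291)
ex = (C−B)/|BC| = (0.1930,0.9812); ey = (-0.9812,0.1930)
P = B + 1.03·ex + 3.33·ey = (-1.6059,3.0173)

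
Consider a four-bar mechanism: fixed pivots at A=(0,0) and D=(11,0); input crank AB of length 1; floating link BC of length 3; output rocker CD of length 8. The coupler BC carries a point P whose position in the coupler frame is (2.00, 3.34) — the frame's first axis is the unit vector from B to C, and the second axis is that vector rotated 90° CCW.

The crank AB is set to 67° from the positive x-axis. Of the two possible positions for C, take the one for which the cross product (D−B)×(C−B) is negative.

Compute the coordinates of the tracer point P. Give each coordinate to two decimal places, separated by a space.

A=(0,0), D=(11.00,0)
B = A + 1.00·(cos67°, sin67°) = (0.3907, 0.9205)
|BD| = 10.6491
circle(B,3.00) ∩ circle(D,8.00): a=2.7422, h=1.2167
  candidates: C₊=(3.2278,1.8956) cross=12.957; C₋=(3.0175,-0.5287) cross=-12.957
  mode - wants cross < 0 → take C=(3.0175,-0.5287) (cross=-12.957)
ex = (C−B)/|BC| = (0.8756,-0.4831); ey = (0.4831,0.8756)
P = B + 2.00·ex + 3.34·ey = (3.7553,2.8788)

3.76 2.88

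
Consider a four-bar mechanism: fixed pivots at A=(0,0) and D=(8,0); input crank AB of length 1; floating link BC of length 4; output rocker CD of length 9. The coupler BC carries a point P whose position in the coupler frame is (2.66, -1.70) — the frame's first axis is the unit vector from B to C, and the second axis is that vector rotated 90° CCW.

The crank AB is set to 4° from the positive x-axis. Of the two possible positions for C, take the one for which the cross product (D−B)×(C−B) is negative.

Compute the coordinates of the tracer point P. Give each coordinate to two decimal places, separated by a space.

A=(0,0), D=(8.00,0)
B = A + 1.00·(cos4°, sin4°) = (0.9976, 0.0698)
|BD| = 7.0028
circle(B,4.00) ∩ circle(D,9.00): a=-1.1396, h=3.8342
  candidates: C₊=(-0.1038,3.9151) cross=26.850; C₋=(-0.1802,-3.7529) cross=-26.850
  mode - wants cross < 0 → take C=(-0.1802,-3.7529) (cross=-26.850)
ex = (C−B)/|BC| = (-0.2944,-0.9557); ey = (0.9557,-0.2944)
P = B + 2.66·ex + -1.70·ey = (-1.4103,-1.9718)

-1.41 -1.97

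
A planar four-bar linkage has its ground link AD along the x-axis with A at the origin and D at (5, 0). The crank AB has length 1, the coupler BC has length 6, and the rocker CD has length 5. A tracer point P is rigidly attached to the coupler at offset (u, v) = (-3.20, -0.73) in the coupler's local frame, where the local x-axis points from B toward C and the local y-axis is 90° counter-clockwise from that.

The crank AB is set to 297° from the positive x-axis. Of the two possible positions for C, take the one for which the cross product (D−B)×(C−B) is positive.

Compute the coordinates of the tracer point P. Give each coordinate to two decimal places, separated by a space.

A=(0,0), D=(5.00,0)
B = A + 1.00·(cos297°, sin297°) = (0.4540, -0.8910)
|BD| = 4.6325
circle(B,6.00) ∩ circle(D,5.00): a=3.5035, h=4.8709
  candidates: C₊=(2.9552,4.5628) cross=22.564; C₋=(4.8289,-4.9971) cross=-22.564
  mode + wants cross > 0 → take C=(2.9552,4.5628) (cross=22.564)
ex = (C−B)/|BC| = (0.4169,0.9090); ey = (-0.9090,0.4169)
P = B + -3.20·ex + -0.73·ey = (-0.2165,-4.1040)

-0.22 -4.10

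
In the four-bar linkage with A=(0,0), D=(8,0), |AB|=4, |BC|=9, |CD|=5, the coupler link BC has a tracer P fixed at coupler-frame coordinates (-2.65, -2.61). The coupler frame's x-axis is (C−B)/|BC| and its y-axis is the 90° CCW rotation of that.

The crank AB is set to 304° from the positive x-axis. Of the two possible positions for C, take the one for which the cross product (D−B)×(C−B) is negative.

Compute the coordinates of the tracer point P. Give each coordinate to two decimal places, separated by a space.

-0.56 -5.77

A=(0,0), D=(8.00,0)
B = A + 4.00·(cos304°, sin304°) = (2.2368, -3.3162)
|BD| = 6.6492
circle(B,9.00) ∩ circle(D,5.00): a=7.5356, h=4.9208
  candidates: C₊=(6.3142,4.7072) cross=32.719; C₋=(11.2225,-3.8230) cross=-32.719
  mode - wants cross < 0 → take C=(11.2225,-3.8230) (cross=-32.719)
ex = (C−B)/|BC| = (0.9984,-0.0563); ey = (0.0563,0.9984)
P = B + -2.65·ex + -2.61·ey = (-0.5560,-5.7728)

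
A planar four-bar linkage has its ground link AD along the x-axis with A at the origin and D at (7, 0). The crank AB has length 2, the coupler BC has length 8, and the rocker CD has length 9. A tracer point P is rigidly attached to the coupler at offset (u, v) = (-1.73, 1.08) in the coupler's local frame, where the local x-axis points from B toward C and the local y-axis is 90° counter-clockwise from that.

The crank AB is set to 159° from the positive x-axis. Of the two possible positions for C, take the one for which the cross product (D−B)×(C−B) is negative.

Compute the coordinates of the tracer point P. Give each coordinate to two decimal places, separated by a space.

A=(0,0), D=(7.00,0)
B = A + 2.00·(cos159°, sin159°) = (-1.8672, 0.7167)
|BD| = 8.8961
circle(B,8.00) ∩ circle(D,9.00): a=3.4926, h=7.1974
  candidates: C₊=(2.1939,7.6093) cross=64.028; C₋=(1.0342,-6.7386) cross=-64.028
  mode - wants cross < 0 → take C=(1.0342,-6.7386) (cross=-64.028)
ex = (C−B)/|BC| = (0.3627,-0.9319); ey = (0.9319,0.3627)
P = B + -1.73·ex + 1.08·ey = (-1.4881,2.7206)

-1.49 2.72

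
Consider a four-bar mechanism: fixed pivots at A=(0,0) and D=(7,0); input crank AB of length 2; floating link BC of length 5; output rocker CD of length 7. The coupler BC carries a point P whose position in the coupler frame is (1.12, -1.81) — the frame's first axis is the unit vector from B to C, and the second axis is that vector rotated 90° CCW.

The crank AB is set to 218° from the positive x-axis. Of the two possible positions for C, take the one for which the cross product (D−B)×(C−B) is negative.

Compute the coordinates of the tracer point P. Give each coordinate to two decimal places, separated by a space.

-2.09 -3.30

A=(0,0), D=(7.00,0)
B = A + 2.00·(cos218°, sin218°) = (-1.5760, -1.2313)
|BD| = 8.6640
circle(B,5.00) ∩ circle(D,7.00): a=2.9469, h=4.0393
  candidates: C₊=(0.7669,3.1857) cross=34.996; C₋=(1.9151,-4.8108) cross=-34.996
  mode - wants cross < 0 → take C=(1.9151,-4.8108) (cross=-34.996)
ex = (C−B)/|BC| = (0.6982,-0.7159); ey = (0.7159,0.6982)
P = B + 1.12·ex + -1.81·ey = (-2.0898,-3.2969)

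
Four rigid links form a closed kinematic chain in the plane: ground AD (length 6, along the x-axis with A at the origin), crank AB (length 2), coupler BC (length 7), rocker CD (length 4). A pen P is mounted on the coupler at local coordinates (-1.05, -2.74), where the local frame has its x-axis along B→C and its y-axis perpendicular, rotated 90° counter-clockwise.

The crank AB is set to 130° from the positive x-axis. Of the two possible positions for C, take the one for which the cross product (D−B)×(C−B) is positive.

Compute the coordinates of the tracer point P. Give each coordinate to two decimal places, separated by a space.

A=(0,0), D=(6.00,0)
B = A + 2.00·(cos130°, sin130°) = (-1.2856, 1.5321)
|BD| = 7.4449
circle(B,7.00) ∩ circle(D,4.00): a=5.9387, h=3.7056
  candidates: C₊=(5.2886,3.9362) cross=27.588; C₋=(3.7635,-3.3163) cross=-27.588
  mode + wants cross > 0 → take C=(5.2886,3.9362) (cross=27.588)
ex = (C−B)/|BC| = (0.9392,0.3434); ey = (-0.3434,0.9392)
P = B + -1.05·ex + -2.74·ey = (-1.3307,-1.4019)

-1.33 -1.40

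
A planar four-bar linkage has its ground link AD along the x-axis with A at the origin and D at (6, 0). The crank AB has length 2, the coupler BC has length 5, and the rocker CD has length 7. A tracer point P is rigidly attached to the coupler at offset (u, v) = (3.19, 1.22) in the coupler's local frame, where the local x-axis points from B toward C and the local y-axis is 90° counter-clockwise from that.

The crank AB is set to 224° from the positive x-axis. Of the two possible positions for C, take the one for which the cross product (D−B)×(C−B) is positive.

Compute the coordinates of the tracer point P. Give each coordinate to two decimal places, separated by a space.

-1.76 2.01

A=(0,0), D=(6.00,0)
B = A + 2.00·(cos224°, sin224°) = (-1.4387, -1.3893)
|BD| = 7.5673
circle(B,5.00) ∩ circle(D,7.00): a=2.1979, h=4.4910
  candidates: C₊=(-0.1027,3.4289) cross=33.985; C₋=(1.5464,-5.4005) cross=-33.985
  mode + wants cross > 0 → take C=(-0.1027,3.4289) (cross=33.985)
ex = (C−B)/|BC| = (0.2672,0.9636); ey = (-0.9636,0.2672)
P = B + 3.19·ex + 1.22·ey = (-1.7620,2.0107)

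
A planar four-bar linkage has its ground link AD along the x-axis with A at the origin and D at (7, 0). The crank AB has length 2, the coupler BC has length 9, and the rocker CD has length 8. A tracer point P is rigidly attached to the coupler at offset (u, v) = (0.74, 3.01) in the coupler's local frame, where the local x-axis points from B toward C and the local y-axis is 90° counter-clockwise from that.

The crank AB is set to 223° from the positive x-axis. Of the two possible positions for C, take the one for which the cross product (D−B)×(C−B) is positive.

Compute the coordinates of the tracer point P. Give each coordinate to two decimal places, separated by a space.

A=(0,0), D=(7.00,0)
B = A + 2.00·(cos223°, sin223°) = (-1.4627, -1.3640)
|BD| = 8.5719
circle(B,9.00) ∩ circle(D,8.00): a=5.2776, h=7.2902
  candidates: C₊=(2.5876,6.6731) cross=62.491; C₋=(4.9077,-7.7215) cross=-62.491
  mode + wants cross > 0 → take C=(2.5876,6.6731) (cross=62.491)
ex = (C−B)/|BC| = (0.4500,0.8930); ey = (-0.8930,0.4500)
P = B + 0.74·ex + 3.01·ey = (-3.8177,0.6514)

-3.82 0.65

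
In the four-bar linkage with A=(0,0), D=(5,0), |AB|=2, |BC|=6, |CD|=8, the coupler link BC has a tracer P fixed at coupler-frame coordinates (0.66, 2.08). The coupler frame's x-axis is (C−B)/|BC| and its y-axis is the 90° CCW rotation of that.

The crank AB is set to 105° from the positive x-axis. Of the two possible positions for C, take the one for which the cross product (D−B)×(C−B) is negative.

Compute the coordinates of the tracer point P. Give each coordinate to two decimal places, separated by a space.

1.34 0.78

A=(0,0), D=(5.00,0)
B = A + 2.00·(cos105°, sin105°) = (-0.5176, 1.9319)
|BD| = 5.8461
circle(B,6.00) ∩ circle(D,8.00): a=0.5283, h=5.9767
  candidates: C₊=(1.9560,7.3982) cross=34.940; C₋=(-1.9941,-3.8837) cross=-34.940
  mode - wants cross < 0 → take C=(-1.9941,-3.8837) (cross=-34.940)
ex = (C−B)/|BC| = (-0.2461,-0.9693); ey = (0.9693,-0.2461)
P = B + 0.66·ex + 2.08·ey = (1.3360,0.7803)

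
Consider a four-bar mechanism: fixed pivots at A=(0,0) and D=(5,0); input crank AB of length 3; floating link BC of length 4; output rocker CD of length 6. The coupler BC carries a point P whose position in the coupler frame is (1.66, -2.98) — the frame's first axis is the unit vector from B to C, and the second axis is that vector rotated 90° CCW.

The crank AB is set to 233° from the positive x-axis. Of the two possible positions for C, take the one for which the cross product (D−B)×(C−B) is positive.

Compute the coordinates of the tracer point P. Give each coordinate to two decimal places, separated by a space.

1.49 -1.53

A=(0,0), D=(5.00,0)
B = A + 3.00·(cos233°, sin233°) = (-1.8054, -2.3959)
|BD| = 7.2149
circle(B,4.00) ∩ circle(D,6.00): a=2.2214, h=3.3265
  candidates: C₊=(-0.8147,1.4795) cross=24.000; C₋=(1.3946,-4.7959) cross=-24.000
  mode + wants cross > 0 → take C=(-0.8147,1.4795) (cross=24.000)
ex = (C−B)/|BC| = (0.2477,0.9688); ey = (-0.9688,0.2477)
P = B + 1.66·ex + -2.98·ey = (1.4928,-1.5257)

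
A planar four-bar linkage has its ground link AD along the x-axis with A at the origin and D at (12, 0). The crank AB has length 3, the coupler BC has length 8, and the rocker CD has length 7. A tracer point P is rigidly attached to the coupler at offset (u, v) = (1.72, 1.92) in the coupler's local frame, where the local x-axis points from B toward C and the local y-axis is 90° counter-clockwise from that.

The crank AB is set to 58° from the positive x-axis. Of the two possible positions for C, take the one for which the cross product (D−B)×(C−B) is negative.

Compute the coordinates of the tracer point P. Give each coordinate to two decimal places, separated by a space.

A=(0,0), D=(12.00,0)
B = A + 3.00·(cos58°, sin58°) = (1.5898, 2.5441)
|BD| = 10.7166
circle(B,8.00) ∩ circle(D,7.00): a=6.0582, h=5.2248
  candidates: C₊=(8.7151,6.1814) cross=55.992; C₋=(6.2343,-3.9695) cross=-55.992
  mode - wants cross < 0 → take C=(6.2343,-3.9695) (cross=-55.992)
ex = (C−B)/|BC| = (0.5806,-0.8142); ey = (0.8142,0.5806)
P = B + 1.72·ex + 1.92·ey = (4.1516,2.2584)

4.15 2.26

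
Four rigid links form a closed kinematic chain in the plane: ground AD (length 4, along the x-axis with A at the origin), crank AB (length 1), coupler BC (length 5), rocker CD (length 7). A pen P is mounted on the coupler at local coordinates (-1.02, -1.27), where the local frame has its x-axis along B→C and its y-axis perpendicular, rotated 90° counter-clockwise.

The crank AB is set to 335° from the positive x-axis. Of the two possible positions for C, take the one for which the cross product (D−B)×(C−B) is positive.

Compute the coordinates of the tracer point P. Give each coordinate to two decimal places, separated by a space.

A=(0,0), D=(4.00,0)
B = A + 1.00·(cos335°, sin335°) = (0.9063, -0.4226)
|BD| = 3.1224
circle(B,5.00) ∩ circle(D,7.00): a=-2.2820, h=4.4489
  candidates: C₊=(-1.9568,3.6765) cross=13.891; C₋=(-0.7525,-5.1394) cross=-13.891
  mode + wants cross > 0 → take C=(-1.9568,3.6765) (cross=13.891)
ex = (C−B)/|BC| = (-0.5726,0.8198); ey = (-0.8198,-0.5726)
P = B + -1.02·ex + -1.27·ey = (2.5316,-0.5316)

2.53 -0.53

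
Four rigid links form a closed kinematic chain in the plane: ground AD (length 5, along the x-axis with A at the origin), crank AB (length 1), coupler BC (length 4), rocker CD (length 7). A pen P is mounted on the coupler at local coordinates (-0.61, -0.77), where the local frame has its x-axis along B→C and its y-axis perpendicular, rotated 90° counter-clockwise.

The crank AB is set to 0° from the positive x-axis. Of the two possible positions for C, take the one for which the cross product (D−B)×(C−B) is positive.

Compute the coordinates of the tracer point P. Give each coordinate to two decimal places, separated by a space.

A=(0,0), D=(5.00,0)
B = A + 1.00·(cos0°, sin0°) = (1.0000, 0.0000)
|BD| = 4.0000
circle(B,4.00) ∩ circle(D,7.00): a=-2.1250, h=3.3889
  candidates: C₊=(-1.1250,3.3889) cross=13.555; C₋=(-1.1250,-3.3889) cross=-13.555
  mode + wants cross > 0 → take C=(-1.1250,3.3889) (cross=13.555)
ex = (C−B)/|BC| = (-0.5312,0.8472); ey = (-0.8472,-0.5312)
P = B + -0.61·ex + -0.77·ey = (1.9764,-0.1077)

1.98 -0.11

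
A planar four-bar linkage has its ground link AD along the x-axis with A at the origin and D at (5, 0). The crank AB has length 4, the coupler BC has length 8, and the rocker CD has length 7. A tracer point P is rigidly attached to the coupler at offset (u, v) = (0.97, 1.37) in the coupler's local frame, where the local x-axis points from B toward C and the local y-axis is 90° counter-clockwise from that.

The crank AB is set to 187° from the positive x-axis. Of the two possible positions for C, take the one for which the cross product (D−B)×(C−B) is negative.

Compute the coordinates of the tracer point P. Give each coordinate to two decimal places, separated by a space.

-2.31 -0.21

A=(0,0), D=(5.00,0)
B = A + 4.00·(cos187°, sin187°) = (-3.9702, -0.4875)
|BD| = 8.9834
circle(B,8.00) ∩ circle(D,7.00): a=5.3266, h=5.9689
  candidates: C₊=(1.0247,5.7617) cross=53.621; C₋=(1.6724,-6.1585) cross=-53.621
  mode - wants cross < 0 → take C=(1.6724,-6.1585) (cross=-53.621)
ex = (C−B)/|BC| = (0.7053,-0.7089); ey = (0.7089,0.7053)
P = B + 0.97·ex + 1.37·ey = (-2.3148,-0.2088)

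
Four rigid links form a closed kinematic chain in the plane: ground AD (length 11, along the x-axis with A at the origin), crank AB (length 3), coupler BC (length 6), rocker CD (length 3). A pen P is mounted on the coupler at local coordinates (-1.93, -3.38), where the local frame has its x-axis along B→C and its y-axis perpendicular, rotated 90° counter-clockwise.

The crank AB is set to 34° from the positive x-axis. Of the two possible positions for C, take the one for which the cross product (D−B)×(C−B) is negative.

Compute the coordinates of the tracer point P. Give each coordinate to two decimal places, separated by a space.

A=(0,0), D=(11.00,0)
B = A + 3.00·(cos34°, sin34°) = (2.4871, 1.6776)
|BD| = 8.6766
circle(B,6.00) ∩ circle(D,3.00): a=5.8942, h=1.1217
  candidates: C₊=(8.4870,1.6385) cross=9.733; C₋=(8.0532,-0.5626) cross=-9.733
  mode - wants cross < 0 → take C=(8.0532,-0.5626) (cross=-9.733)
ex = (C−B)/|BC| = (0.9277,-0.3734); ey = (0.3734,0.9277)
P = B + -1.93·ex + -3.38·ey = (-0.5653,-0.7374)

-0.57 -0.74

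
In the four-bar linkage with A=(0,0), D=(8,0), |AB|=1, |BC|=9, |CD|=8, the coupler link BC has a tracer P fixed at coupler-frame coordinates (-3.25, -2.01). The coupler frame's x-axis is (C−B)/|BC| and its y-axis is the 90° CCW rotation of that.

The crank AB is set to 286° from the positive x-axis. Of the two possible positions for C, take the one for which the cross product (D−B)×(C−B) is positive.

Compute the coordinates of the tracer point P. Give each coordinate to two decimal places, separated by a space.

0.62 -4.77

A=(0,0), D=(8.00,0)
B = A + 1.00·(cos286°, sin286°) = (0.2756, -0.9613)
|BD| = 7.7839
circle(B,9.00) ∩ circle(D,8.00): a=4.9840, h=7.4940
  candidates: C₊=(4.2960,7.0909) cross=58.333; C₋=(6.1469,-7.7824) cross=-58.333
  mode + wants cross > 0 → take C=(4.2960,7.0909) (cross=58.333)
ex = (C−B)/|BC| = (0.4467,0.8947); ey = (-0.8947,0.4467)
P = B + -3.25·ex + -2.01·ey = (0.6221,-4.7669)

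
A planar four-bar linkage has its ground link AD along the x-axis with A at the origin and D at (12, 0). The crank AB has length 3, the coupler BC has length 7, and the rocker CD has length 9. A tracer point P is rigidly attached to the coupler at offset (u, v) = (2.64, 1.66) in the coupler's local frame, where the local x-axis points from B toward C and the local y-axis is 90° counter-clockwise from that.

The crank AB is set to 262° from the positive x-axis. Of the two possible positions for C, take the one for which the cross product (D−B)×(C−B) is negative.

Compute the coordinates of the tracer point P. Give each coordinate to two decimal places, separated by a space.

2.70 -2.82

A=(0,0), D=(12.00,0)
B = A + 3.00·(cos262°, sin262°) = (-0.4175, -2.9708)
|BD| = 12.7679
circle(B,7.00) ∩ circle(D,9.00): a=5.1308, h=4.7618
  candidates: C₊=(3.4645,2.8541) cross=60.798; C₋=(5.6805,-6.4081) cross=-60.798
  mode - wants cross < 0 → take C=(5.6805,-6.4081) (cross=-60.798)
ex = (C−B)/|BC| = (0.8711,-0.4910); ey = (0.4910,0.8711)
P = B + 2.64·ex + 1.66·ey = (2.6974,-2.8211)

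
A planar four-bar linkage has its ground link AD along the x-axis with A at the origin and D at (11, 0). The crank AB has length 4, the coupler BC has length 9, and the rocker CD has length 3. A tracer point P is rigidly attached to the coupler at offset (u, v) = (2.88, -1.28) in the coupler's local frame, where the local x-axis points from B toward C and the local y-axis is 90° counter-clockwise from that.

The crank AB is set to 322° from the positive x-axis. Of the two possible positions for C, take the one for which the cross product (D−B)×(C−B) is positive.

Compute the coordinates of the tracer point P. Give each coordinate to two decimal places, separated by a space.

A=(0,0), D=(11.00,0)
B = A + 4.00·(cos322°, sin322°) = (3.1520, -2.4626)
|BD| = 8.2253
circle(B,9.00) ∩ circle(D,3.00): a=8.4894, h=2.9884
  candidates: C₊=(10.3573,2.9303) cross=24.580; C₋=(12.1467,-2.7722) cross=-24.580
  mode + wants cross > 0 → take C=(10.3573,2.9303) (cross=24.580)
ex = (C−B)/|BC| = (0.8006,0.5992); ey = (-0.5992,0.8006)
P = B + 2.88·ex + -1.28·ey = (6.2247,-1.7616)

6.22 -1.76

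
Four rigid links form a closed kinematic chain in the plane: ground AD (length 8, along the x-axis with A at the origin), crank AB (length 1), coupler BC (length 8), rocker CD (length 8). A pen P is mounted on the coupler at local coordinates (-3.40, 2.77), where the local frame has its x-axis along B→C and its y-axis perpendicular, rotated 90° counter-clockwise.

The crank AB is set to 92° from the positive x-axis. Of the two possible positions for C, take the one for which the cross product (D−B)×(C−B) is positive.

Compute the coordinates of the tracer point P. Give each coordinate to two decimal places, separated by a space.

A=(0,0), D=(8.00,0)
B = A + 1.00·(cos92°, sin92°) = (-0.0349, 0.9994)
|BD| = 8.0968
circle(B,8.00) ∩ circle(D,8.00): a=4.0484, h=6.9000
  candidates: C₊=(4.8342,7.3470) cross=55.868; C₋=(3.1309,-6.3476) cross=-55.868
  mode + wants cross > 0 → take C=(4.8342,7.3470) (cross=55.868)
ex = (C−B)/|BC| = (0.6086,0.7934); ey = (-0.7934,0.6086)
P = B + -3.40·ex + 2.77·ey = (-4.3021,-0.0124)

-4.30 -0.01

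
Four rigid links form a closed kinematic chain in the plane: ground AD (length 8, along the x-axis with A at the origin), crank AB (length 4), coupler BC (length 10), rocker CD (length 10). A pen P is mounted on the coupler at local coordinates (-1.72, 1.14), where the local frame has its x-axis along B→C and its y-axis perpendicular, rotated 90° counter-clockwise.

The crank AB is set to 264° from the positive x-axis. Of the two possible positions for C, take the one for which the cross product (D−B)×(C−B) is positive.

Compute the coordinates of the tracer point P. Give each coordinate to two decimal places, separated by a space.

A=(0,0), D=(8.00,0)
B = A + 4.00·(cos264°, sin264°) = (-0.4181, -3.9781)
|BD| = 9.3107
circle(B,10.00) ∩ circle(D,10.00): a=4.6554, h=8.8503
  candidates: C₊=(0.0096,6.0128) cross=82.403; C₋=(7.5723,-9.9908) cross=-82.403
  mode + wants cross > 0 → take C=(0.0096,6.0128) (cross=82.403)
ex = (C−B)/|BC| = (0.0428,0.9991); ey = (-0.9991,0.0428)
P = B + -1.72·ex + 1.14·ey = (-1.6306,-5.6478)

-1.63 -5.65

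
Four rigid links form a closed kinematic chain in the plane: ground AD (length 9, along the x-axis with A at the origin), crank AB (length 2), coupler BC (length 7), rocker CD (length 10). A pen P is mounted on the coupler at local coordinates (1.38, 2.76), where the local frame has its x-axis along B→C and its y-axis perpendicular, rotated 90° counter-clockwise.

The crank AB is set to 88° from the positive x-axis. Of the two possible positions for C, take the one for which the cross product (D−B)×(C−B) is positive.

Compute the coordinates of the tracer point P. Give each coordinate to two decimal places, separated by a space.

A=(0,0), D=(9.00,0)
B = A + 2.00·(cos88°, sin88°) = (0.0698, 1.9988)
|BD| = 9.1512
circle(B,7.00) ∩ circle(D,10.00): a=1.7890, h=6.7675
  candidates: C₊=(3.2938,8.2121) cross=61.931; C₋=(0.3375,-4.9961) cross=-61.931
  mode + wants cross > 0 → take C=(3.2938,8.2121) (cross=61.931)
ex = (C−B)/|BC| = (0.4606,0.8876); ey = (-0.8876,0.4606)
P = B + 1.38·ex + 2.76·ey = (-1.7445,4.4949)

-1.74 4.49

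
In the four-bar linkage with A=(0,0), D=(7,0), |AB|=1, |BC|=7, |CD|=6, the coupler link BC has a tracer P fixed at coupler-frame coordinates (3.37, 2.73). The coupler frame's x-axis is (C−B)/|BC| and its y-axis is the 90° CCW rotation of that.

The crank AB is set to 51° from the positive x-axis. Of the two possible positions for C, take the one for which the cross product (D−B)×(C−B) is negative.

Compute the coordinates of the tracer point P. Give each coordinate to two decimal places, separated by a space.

4.68 -0.77

A=(0,0), D=(7.00,0)
B = A + 1.00·(cos51°, sin51°) = (0.6293, 0.7771)
|BD| = 6.4179
circle(B,7.00) ∩ circle(D,6.00): a=4.2217, h=5.5836
  candidates: C₊=(5.4961,5.8085) cross=35.835; C₋=(4.1439,-5.2766) cross=-35.835
  mode - wants cross < 0 → take C=(4.1439,-5.2766) (cross=-35.835)
ex = (C−B)/|BC| = (0.5021,-0.8648); ey = (0.8648,0.5021)
P = B + 3.37·ex + 2.73·ey = (4.6823,-0.7666)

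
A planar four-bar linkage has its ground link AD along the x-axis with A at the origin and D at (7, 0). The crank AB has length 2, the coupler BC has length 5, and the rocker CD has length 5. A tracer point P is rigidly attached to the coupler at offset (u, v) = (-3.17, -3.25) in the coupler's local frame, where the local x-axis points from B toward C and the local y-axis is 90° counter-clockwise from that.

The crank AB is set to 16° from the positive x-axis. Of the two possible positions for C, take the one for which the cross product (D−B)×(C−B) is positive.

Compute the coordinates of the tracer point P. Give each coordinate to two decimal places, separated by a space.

2.62 -3.94

A=(0,0), D=(7.00,0)
B = A + 2.00·(cos16°, sin16°) = (1.9225, 0.5513)
|BD| = 5.1073
circle(B,5.00) ∩ circle(D,5.00): a=2.5537, h=4.2987
  candidates: C₊=(4.9253,4.5492) cross=21.955; C₋=(3.9973,-3.9979) cross=-21.955
  mode + wants cross > 0 → take C=(4.9253,4.5492) (cross=21.955)
ex = (C−B)/|BC| = (0.6005,0.7996); ey = (-0.7996,0.6005)
P = B + -3.17·ex + -3.25·ey = (2.6175,-3.9352)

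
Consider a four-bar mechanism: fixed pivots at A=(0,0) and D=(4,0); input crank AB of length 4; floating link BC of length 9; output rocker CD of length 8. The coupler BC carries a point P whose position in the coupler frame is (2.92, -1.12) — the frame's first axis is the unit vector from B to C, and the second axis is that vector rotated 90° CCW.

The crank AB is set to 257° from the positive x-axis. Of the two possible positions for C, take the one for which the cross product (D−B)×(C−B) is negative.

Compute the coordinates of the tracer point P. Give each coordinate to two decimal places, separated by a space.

A=(0,0), D=(4.00,0)
B = A + 4.00·(cos257°, sin257°) = (-0.8998, -3.8975)
|BD| = 6.2609
circle(B,9.00) ∩ circle(D,8.00): a=4.4881, h=7.8011
  candidates: C₊=(-2.2437,5.0016) cross=48.842; C₋=(7.4689,-7.2088) cross=-48.842
  mode - wants cross < 0 → take C=(7.4689,-7.2088) (cross=-48.842)
ex = (C−B)/|BC| = (0.9299,-0.3679); ey = (0.3679,0.9299)
P = B + 2.92·ex + -1.12·ey = (1.4033,-6.0133)

1.40 -6.01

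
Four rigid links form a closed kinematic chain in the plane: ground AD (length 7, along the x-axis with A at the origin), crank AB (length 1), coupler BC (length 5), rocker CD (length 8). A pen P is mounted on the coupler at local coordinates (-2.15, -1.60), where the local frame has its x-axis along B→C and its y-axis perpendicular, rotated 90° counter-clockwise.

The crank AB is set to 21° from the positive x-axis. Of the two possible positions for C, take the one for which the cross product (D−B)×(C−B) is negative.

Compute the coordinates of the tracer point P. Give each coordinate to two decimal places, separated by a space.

-0.46 2.65

A=(0,0), D=(7.00,0)
B = A + 1.00·(cos21°, sin21°) = (0.9336, 0.3584)
|BD| = 6.0770
circle(B,5.00) ∩ circle(D,8.00): a=-0.1703, h=4.9971
  candidates: C₊=(1.0582,5.3568) cross=30.367; C₋=(0.4689,-4.6200) cross=-30.367
  mode - wants cross < 0 → take C=(0.4689,-4.6200) (cross=-30.367)
ex = (C−B)/|BC| = (-0.0929,-0.9957); ey = (0.9957,-0.0929)
P = B + -2.15·ex + -1.60·ey = (-0.4597,2.6478)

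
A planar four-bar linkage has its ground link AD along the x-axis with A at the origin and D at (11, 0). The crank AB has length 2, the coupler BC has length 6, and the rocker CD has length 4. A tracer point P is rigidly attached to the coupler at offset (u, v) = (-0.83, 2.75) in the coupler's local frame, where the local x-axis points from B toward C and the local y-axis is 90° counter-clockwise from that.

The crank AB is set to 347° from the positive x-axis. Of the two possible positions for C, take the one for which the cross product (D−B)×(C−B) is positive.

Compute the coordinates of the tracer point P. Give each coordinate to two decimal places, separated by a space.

A=(0,0), D=(11.00,0)
B = A + 2.00·(cos347°, sin347°) = (1.9487, -0.4499)
|BD| = 9.0624
circle(B,6.00) ∩ circle(D,4.00): a=5.6347, h=2.0617
  candidates: C₊=(7.4741,1.8890) cross=18.684; C₋=(7.6788,-2.2293) cross=-18.684
  mode + wants cross > 0 → take C=(7.4741,1.8890) (cross=18.684)
ex = (C−B)/|BC| = (0.9209,0.3898); ey = (-0.3898,0.9209)
P = B + -0.83·ex + 2.75·ey = (0.1124,1.7590)

0.11 1.76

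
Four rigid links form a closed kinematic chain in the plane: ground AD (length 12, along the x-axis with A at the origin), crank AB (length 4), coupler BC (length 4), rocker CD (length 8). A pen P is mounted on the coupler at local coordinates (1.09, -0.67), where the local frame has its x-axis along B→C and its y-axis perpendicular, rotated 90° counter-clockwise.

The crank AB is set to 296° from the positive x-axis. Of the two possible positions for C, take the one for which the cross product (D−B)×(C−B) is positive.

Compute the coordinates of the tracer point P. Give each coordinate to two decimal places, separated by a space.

2.92 -3.07

A=(0,0), D=(12.00,0)
B = A + 4.00·(cos296°, sin296°) = (1.7535, -3.5952)
|BD| = 10.8589
circle(B,4.00) ∩ circle(D,8.00): a=3.2193, h=2.3740
  candidates: C₊=(4.0052,-0.2892) cross=25.780; C₋=(5.5772,-4.7695) cross=-25.780
  mode + wants cross > 0 → take C=(4.0052,-0.2892) (cross=25.780)
ex = (C−B)/|BC| = (0.5629,0.8265); ey = (-0.8265,0.5629)
P = B + 1.09·ex + -0.67·ey = (2.9208,-3.0715)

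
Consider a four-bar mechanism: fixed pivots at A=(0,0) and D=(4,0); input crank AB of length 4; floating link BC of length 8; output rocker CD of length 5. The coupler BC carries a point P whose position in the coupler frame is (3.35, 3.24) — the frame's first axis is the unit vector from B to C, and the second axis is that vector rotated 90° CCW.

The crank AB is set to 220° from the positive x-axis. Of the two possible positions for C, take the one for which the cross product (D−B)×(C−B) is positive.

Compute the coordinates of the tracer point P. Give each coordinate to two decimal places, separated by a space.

A=(0,0), D=(4.00,0)
B = A + 4.00·(cos220°, sin220°) = (-3.0642, -2.5712)
|BD| = 7.5175
circle(B,8.00) ∩ circle(D,5.00): a=6.3527, h=4.8624
  candidates: C₊=(1.2424,4.1708) cross=36.553; C₋=(4.5685,-4.9676) cross=-36.553
  mode + wants cross > 0 → take C=(1.2424,4.1708) (cross=36.553)
ex = (C−B)/|BC| = (0.5383,0.8427); ey = (-0.8427,0.5383)
P = B + 3.35·ex + 3.24·ey = (-3.9913,1.9962)

-3.99 2.00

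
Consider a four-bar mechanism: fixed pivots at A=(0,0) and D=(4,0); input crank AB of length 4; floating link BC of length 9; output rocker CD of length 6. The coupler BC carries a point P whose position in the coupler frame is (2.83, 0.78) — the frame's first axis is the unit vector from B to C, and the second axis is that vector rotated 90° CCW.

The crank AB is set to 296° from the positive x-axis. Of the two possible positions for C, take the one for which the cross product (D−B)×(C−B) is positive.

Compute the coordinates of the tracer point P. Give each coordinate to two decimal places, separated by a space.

0.86 -0.80

A=(0,0), D=(4.00,0)
B = A + 4.00·(cos296°, sin296°) = (1.7535, -3.5952)
|BD| = 4.2394
circle(B,9.00) ∩ circle(D,6.00): a=7.4271, h=5.0831
  candidates: C₊=(1.3785,5.3970) cross=21.549; C₋=(10.0000,0.0097) cross=-21.549
  mode + wants cross > 0 → take C=(1.3785,5.3970) (cross=21.549)
ex = (C−B)/|BC| = (-0.0417,0.9991); ey = (-0.9991,-0.0417)
P = B + 2.83·ex + 0.78·ey = (0.8562,-0.8001)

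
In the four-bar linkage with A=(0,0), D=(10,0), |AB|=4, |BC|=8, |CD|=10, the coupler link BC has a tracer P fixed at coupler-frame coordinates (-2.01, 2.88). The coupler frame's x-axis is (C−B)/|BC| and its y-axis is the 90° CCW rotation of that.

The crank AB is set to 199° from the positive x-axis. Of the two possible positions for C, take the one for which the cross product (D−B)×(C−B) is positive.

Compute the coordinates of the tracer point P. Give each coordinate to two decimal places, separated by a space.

-7.28 -1.04

A=(0,0), D=(10.00,0)
B = A + 4.00·(cos199°, sin199°) = (-3.7821, -1.3023)
|BD| = 13.8435
circle(B,8.00) ∩ circle(D,10.00): a=5.6215, h=5.6920
  candidates: C₊=(1.2790,4.8933) cross=78.797; C₋=(2.3499,-6.4402) cross=-78.797
  mode + wants cross > 0 → take C=(1.2790,4.8933) (cross=78.797)
ex = (C−B)/|BC| = (0.6326,0.7744); ey = (-0.7744,0.6326)
P = B + -2.01·ex + 2.88·ey = (-7.2841,-1.0369)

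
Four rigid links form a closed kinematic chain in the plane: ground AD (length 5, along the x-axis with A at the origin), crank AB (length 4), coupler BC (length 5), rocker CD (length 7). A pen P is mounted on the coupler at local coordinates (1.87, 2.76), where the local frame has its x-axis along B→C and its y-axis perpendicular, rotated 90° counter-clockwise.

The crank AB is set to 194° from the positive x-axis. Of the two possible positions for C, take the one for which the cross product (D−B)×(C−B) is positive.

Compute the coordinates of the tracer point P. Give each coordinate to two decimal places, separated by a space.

A=(0,0), D=(5.00,0)
B = A + 4.00·(cos194°, sin194°) = (-3.8812, -0.9677)
|BD| = 8.9337
circle(B,5.00) ∩ circle(D,7.00): a=3.1237, h=3.9042
  candidates: C₊=(-1.1988,3.2519) cross=34.879; C₋=(-0.3530,-4.5106) cross=-34.879
  mode + wants cross > 0 → take C=(-1.1988,3.2519) (cross=34.879)
ex = (C−B)/|BC| = (0.5365,0.8439); ey = (-0.8439,0.5365)
P = B + 1.87·ex + 2.76·ey = (-5.2072,2.0911)

-5.21 2.09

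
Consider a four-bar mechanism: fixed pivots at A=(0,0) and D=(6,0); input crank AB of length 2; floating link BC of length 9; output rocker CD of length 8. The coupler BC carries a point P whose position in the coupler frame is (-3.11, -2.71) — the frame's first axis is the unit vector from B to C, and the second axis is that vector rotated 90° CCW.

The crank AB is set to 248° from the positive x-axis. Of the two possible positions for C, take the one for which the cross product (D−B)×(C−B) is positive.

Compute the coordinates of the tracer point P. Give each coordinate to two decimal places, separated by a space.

A=(0,0), D=(6.00,0)
B = A + 2.00·(cos248°, sin248°) = (-0.7492, -1.8544)
|BD| = 6.9993
circle(B,9.00) ∩ circle(D,8.00): a=4.7141, h=7.6667
  candidates: C₊=(1.7652,6.7872) cross=53.661; C₋=(5.8276,-7.9981) cross=-53.661
  mode + wants cross > 0 → take C=(1.7652,6.7872) (cross=53.661)
ex = (C−B)/|BC| = (0.2794,0.9602); ey = (-0.9602,0.2794)
P = B + -3.11·ex + -2.71·ey = (0.9840,-5.5977)

0.98 -5.60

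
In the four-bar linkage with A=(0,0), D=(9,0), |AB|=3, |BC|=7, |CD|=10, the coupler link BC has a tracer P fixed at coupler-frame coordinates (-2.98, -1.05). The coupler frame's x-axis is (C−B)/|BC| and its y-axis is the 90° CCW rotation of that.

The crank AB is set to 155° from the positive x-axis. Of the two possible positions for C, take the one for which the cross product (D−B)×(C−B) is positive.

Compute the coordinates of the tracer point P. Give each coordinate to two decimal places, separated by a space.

A=(0,0), D=(9.00,0)
B = A + 3.00·(cos155°, sin155°) = (-2.7189, 1.2679)
|BD| = 11.7873
circle(B,7.00) ∩ circle(D,10.00): a=3.7303, h=5.9232
  candidates: C₊=(1.6269,6.7555) cross=69.819; C₋=(0.3526,-5.0223) cross=-69.819
  mode + wants cross > 0 → take C=(1.6269,6.7555) (cross=69.819)
ex = (C−B)/|BC| = (0.6208,0.7839); ey = (-0.7839,0.6208)
P = B + -2.98·ex + -1.05·ey = (-3.7458,-1.7202)

-3.75 -1.72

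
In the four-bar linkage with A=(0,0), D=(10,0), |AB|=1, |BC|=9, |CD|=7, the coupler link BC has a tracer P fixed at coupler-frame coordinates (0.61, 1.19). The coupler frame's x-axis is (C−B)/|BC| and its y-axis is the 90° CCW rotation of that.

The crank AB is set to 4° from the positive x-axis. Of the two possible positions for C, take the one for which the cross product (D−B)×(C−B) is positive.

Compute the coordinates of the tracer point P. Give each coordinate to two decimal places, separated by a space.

0.58 1.34

A=(0,0), D=(10.00,0)
B = A + 1.00·(cos4°, sin4°) = (0.9976, 0.0698)
|BD| = 9.0027
circle(B,9.00) ∩ circle(D,7.00): a=6.2786, h=6.4482
  candidates: C₊=(7.3259,6.4691) cross=58.051; C₋=(7.2260,-6.4269) cross=-58.051
  mode + wants cross > 0 → take C=(7.3259,6.4691) (cross=58.051)
ex = (C−B)/|BC| = (0.7032,0.7110); ey = (-0.7110,0.7032)
P = B + 0.61·ex + 1.19·ey = (0.5804,1.3402)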